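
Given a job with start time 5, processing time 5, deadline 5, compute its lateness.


Completion = 5 + 5 = 10
Lateness = C - d = 10 - 5
= 5


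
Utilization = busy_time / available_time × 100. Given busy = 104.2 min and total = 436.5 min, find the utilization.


Utilization = busy / total × 100
= 104.2 / 436.5 × 100
= 23.9%


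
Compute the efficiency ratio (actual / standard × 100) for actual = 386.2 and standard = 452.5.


Efficiency = (actual / standard) × 100
= (386.2 / 452.5) × 100
= 85.3%


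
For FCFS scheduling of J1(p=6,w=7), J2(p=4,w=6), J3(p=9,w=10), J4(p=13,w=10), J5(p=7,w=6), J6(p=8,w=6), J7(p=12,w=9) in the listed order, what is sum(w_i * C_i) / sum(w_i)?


Completion times:
  J1: C=6, w×C=7×6=42
  J2: C=10, w×C=6×10=60
  J3: C=19, w×C=10×19=190
  J4: C=32, w×C=10×32=320
  J5: C=39, w×C=6×39=234
  J6: C=47, w×C=6×47=282
  J7: C=59, w×C=9×59=531
Sum w×C = 1659
Sum w = 54
Weighted avg = 1659/54
= 30.72


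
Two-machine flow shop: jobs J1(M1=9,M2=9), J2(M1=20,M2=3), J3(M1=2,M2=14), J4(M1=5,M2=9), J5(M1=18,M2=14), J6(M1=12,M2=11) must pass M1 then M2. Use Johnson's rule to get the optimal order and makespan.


Johnson's rule:
Group 1 (M1≤M2, sort by M1): ['J3', 'J4', 'J1']
Group 2 (M1>M2, sort desc M2): ['J5', 'J6', 'J2']
Sequence: J3 → J4 → J1 → J5 → J6 → J2
Makespan calculation:
  J3: M1 done=2, M2 done=16
  J4: M1 done=7, M2 done=25
  J1: M1 done=16, M2 done=34
  J5: M1 done=34, M2 done=48
  J6: M1 done=46, M2 done=59
  J2: M1 done=66, M2 done=69
= Sequence: J3 → J4 → J1 → J5 → J6 → J2, Makespan: 69


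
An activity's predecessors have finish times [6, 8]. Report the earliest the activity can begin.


ES = max of all predecessor completion times
Predecessors: [6, 8]
ES = max(6, 8)
= 8


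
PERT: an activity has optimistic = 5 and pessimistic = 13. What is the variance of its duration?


σ² = ((p - o) / 6)² = (p - o)² / 36
= (13 - 5)² / 36
= 8² / 36
= 64 / 36
= 1.7778


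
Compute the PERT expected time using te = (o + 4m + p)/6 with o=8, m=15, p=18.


te = (o + 4m + p) / 6
= (8 + 4×15 + 18) / 6
= (8 + 60 + 18) / 6
= 86 / 6
= 14.33


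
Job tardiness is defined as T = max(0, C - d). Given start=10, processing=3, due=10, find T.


Completion = start + processing = 10 + 3 = 13
Tardiness = max(0, C - d) = max(0, 13 - 10)
= max(0, 3)
= 3


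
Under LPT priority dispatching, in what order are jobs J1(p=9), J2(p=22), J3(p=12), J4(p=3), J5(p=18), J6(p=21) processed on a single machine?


LPT: sort by longest processing time first
  J2: p=22
  J6: p=21
  J5: p=18
  J3: p=12
  J1: p=9
  J4: p=3
Order: J2 → J6 → J5 → J3 → J1 → J4


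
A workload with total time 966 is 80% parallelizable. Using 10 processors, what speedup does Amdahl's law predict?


Amdahl's law: T_p = T × ((1-p) + p/N)
= 966 × ((1-0.8) + 0.8/10)
= 966 × (0.20 + 0.0800)
= 966 × 0.2800
= 270.48
Speedup = 966/270.48
= 3.57×


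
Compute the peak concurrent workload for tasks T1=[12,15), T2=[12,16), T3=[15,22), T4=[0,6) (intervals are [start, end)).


Check each time point for overlaps:
  t=12: 2 tasks active (T1, T2)
Max concurrent = 2


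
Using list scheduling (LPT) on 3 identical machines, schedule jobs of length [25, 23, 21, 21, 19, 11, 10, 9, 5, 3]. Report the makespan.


Jobs (LPT sorted): [25, 23, 21, 21, 19, 11, 10, 9, 5, 3]
Machines: 3
  J=25 → Machine 1 (load: 0+25=25)
  J=23 → Machine 2 (load: 0+23=23)
  J=21 → Machine 3 (load: 0+21=21)
  J=21 → Machine 3 (load: 21+21=42)
  J=19 → Machine 2 (load: 23+19=42)
  J=11 → Machine 1 (load: 25+11=36)
  J=10 → Machine 1 (load: 36+10=46)
  J=9 → Machine 2 (load: 42+9=51)
  J=5 → Machine 3 (load: 42+5=47)
  J=3 → Machine 1 (load: 46+3=49)
Machine loads: [49, 51, 47]
Makespan = max = 51 time units


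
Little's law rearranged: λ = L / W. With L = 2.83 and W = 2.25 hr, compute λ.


Little's law: L = λW → λ = L / W
= 2.83 / 2.25
= 1.26 per hour


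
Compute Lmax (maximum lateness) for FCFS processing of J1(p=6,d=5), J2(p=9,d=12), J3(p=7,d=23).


Lateness per job (L = C - d):
  J1: C=6, d=5, L=1
  J2: C=15, d=12, L=3
  J3: C=22, d=23, L=-1
Lmax = max(1, 3, -1)
= 3


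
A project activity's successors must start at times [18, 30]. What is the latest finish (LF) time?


LF = min of all successor start times
Successors start at: [18, 30]
LF = min(18, 30)
= 18


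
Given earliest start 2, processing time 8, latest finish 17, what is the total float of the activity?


EF = ES + duration = 2 + 8 = 10
LS = LF - duration = 17 - 8 = 9
Total Float = LF - EF = 17 - 10
(or LS - ES = 9 - 2)
= 7


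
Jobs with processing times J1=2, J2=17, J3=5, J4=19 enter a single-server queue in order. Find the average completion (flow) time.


Completion times:
  J1: completes at 2
  J2: completes at 19
  J3: completes at 24
  J4: completes at 43
Sum = 88
Average = 88/4
= 22.00


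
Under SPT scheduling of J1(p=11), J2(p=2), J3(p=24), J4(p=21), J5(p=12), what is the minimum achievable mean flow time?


SPT order: J2 → J1 → J5 → J4 → J3
Completion times:
  J2: C=2
  J1: C=13
  J5: C=25
  J4: C=46
  J3: C=70
Sum = 156, n = 5
Mean flow = 156/5
= 31.20


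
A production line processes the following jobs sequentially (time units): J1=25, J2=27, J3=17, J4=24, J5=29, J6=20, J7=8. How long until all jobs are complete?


Sequential makespan: sum all processing times
= 25 + 27 + 17 + 24 + 29 + 20 + 8
= 150 time units


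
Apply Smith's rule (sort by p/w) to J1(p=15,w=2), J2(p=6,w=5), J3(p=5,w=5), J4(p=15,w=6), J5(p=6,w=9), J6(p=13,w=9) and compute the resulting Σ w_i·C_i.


WSPT order (by p/w): J5 → J3 → J2 → J6 → J4 → J1
  J5: C=6, w·C=9×6=54
  J3: C=11, w·C=5×11=55
  J2: C=17, w·C=5×17=85
  J6: C=30, w·C=9×30=270
  J4: C=45, w·C=6×45=270
  J1: C=60, w·C=2×60=120
Σ w·C = 854
= 854


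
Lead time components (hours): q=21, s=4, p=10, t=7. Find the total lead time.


Lead time = queue + setup + processing + transit
= 21 + 4 + 10 + 7
= 42 hours


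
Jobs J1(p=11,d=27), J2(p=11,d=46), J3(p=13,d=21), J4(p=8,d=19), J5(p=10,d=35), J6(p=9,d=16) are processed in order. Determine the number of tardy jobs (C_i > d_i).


Completion vs due date:
  J1: C=11, d=27 → on time
  J2: C=22, d=46 → on time
  J3: C=35, d=21 → TARDY
  J4: C=43, d=19 → TARDY
  J5: C=53, d=35 → TARDY
  J6: C=62, d=16 → TARDY
Tardy jobs: J3, J4, J5, J6
Count = 4


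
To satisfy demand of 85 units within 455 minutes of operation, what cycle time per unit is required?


Cycle time = available time / demand
= 455 / 85
= 5.35 min/unit


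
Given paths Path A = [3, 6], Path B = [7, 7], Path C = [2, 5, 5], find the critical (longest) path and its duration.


Path A: 3 + 6 = 9
Path B: 7 + 7 = 14
Path C: 2 + 5 + 5 = 12
Critical path = longest = max(9, 14, 12)
= 14 (Path B)


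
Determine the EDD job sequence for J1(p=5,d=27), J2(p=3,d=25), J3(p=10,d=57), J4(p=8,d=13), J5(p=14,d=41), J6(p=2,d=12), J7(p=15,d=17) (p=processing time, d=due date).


EDD: sort by earliest due date
  J6: d=12, p=2
  J4: d=13, p=8
  J7: d=17, p=15
  J2: d=25, p=3
  J1: d=27, p=5
  J5: d=41, p=14
  J3: d=57, p=10
Order: J6 → J4 → J7 → J2 → J1 → J5 → J3


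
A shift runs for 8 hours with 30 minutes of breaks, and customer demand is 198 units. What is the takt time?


Available = 8×60 - 30 = 450 min
Takt time = 450 / 198
= 2.27 min/unit


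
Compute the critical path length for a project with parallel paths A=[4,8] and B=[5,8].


Path A: 4 + 8 = 12
Path B: 5 + 8 = 13
Critical path = longest = max(12, 13)
= 13 (Path B)


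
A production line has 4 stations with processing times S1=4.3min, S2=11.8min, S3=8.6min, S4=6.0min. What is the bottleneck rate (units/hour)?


Bottleneck = longest station time
Station times: [4.3, 11.8, 8.6, 6.0]
Max = 11.8 min
Rate = 60 / 11.8
= 5.08 units/hour (bottleneck: 11.8min)


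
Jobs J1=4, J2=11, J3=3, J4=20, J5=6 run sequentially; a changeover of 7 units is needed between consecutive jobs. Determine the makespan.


Makespan = Σ processing + (n-1) × setup
= (4 + 11 + 3 + 20 + 6) + (5-1)×7
= 44 + 28
= 72 time units


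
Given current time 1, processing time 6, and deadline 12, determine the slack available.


Slack = due - current_time - processing
= 12 - 1 - 6
= 5


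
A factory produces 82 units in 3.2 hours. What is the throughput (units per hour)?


Throughput = units / time
= 82 / 3.2
= 25.6 units/hour


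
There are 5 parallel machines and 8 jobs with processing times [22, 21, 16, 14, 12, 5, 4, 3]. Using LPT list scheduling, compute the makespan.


Jobs (LPT sorted): [22, 21, 16, 14, 12, 5, 4, 3]
Machines: 5
  J=22 → Machine 1 (load: 0+22=22)
  J=21 → Machine 2 (load: 0+21=21)
  J=16 → Machine 3 (load: 0+16=16)
  J=14 → Machine 4 (load: 0+14=14)
  J=12 → Machine 5 (load: 0+12=12)
  J=5 → Machine 5 (load: 12+5=17)
  J=4 → Machine 4 (load: 14+4=18)
  J=3 → Machine 3 (load: 16+3=19)
Machine loads: [22, 21, 19, 18, 17]
Makespan = max = 22 time units


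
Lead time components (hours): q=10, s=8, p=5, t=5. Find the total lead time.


Lead time = queue + setup + processing + transit
= 10 + 8 + 5 + 5
= 28 hours


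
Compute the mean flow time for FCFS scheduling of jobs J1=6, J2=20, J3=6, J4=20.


Completion times:
  J1: completes at 6
  J2: completes at 26
  J3: completes at 32
  J4: completes at 52
Sum = 116
Average = 116/4
= 29.00


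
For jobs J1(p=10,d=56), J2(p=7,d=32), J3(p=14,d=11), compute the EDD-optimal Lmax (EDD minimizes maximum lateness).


EDD order: J3 → J2 → J1
Completion and lateness:
  J3: C=14, d=11, L=14-11=3
  J2: C=21, d=32, L=21-32=-11
  J1: C=31, d=56, L=31-56=-25
Lmax = max(3, -11, -25)
= 3


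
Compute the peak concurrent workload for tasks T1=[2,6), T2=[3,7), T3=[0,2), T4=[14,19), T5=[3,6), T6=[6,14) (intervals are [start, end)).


Check each time point for overlaps:
  t=3: 3 tasks active (T1, T2, T5)
Max concurrent = 3


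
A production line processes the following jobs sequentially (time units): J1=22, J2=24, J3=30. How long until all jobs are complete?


Sequential makespan: sum all processing times
= 22 + 24 + 30
= 76 time units


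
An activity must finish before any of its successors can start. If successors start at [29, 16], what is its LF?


LF = min of all successor start times
Successors start at: [29, 16]
LF = min(29, 16)
= 16


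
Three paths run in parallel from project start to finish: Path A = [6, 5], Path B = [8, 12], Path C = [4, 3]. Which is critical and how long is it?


Path A: 6 + 5 = 11
Path B: 8 + 12 = 20
Path C: 4 + 3 = 7
Critical path = longest = max(11, 20, 7)
= 20 (Path B)


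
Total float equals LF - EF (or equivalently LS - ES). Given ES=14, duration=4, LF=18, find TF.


EF = ES + duration = 14 + 4 = 18
LS = LF - duration = 18 - 4 = 14
Total Float = LF - EF = 18 - 18
(or LS - ES = 14 - 14)
= 0


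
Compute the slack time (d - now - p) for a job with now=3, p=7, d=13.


Slack = due - current_time - processing
= 13 - 3 - 7
= 3


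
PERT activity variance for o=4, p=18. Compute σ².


σ² = ((p - o) / 6)² = (p - o)² / 36
= (18 - 4)² / 36
= 14² / 36
= 196 / 36
= 5.4444


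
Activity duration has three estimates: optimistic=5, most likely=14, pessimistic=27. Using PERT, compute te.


te = (o + 4m + p) / 6
= (5 + 4×14 + 27) / 6
= (5 + 56 + 27) / 6
= 88 / 6
= 14.67


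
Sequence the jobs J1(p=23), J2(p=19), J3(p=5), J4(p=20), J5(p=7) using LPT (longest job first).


LPT: sort by longest processing time first
  J1: p=23
  J4: p=20
  J2: p=19
  J5: p=7
  J3: p=5
Order: J1 → J4 → J2 → J5 → J3


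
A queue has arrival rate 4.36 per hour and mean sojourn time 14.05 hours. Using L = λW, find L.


Little's law: L = λ × W
= 4.36 × 14.05
= 61.26


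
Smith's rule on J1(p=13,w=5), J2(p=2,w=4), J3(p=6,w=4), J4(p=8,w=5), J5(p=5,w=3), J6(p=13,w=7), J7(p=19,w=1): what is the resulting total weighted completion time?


WSPT order (by p/w): J2 → J3 → J4 → J5 → J6 → J1 → J7
  J2: C=2, w·C=4×2=8
  J3: C=8, w·C=4×8=32
  J4: C=16, w·C=5×16=80
  J5: C=21, w·C=3×21=63
  J6: C=34, w·C=7×34=238
  J1: C=47, w·C=5×47=235
  J7: C=66, w·C=1×66=66
Σ w·C = 722
= 722


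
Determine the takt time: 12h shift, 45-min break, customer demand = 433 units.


Available = 12×60 - 45 = 675 min
Takt time = 675 / 433
= 1.56 min/unit


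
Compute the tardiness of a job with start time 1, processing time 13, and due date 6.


Completion = start + processing = 1 + 13 = 14
Tardiness = max(0, C - d) = max(0, 14 - 6)
= max(0, 8)
= 8


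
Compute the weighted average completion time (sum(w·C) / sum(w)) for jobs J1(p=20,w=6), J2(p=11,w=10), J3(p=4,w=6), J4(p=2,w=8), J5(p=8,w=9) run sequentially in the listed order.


Completion times:
  J1: C=20, w×C=6×20=120
  J2: C=31, w×C=10×31=310
  J3: C=35, w×C=6×35=210
  J4: C=37, w×C=8×37=296
  J5: C=45, w×C=9×45=405
Sum w×C = 1341
Sum w = 39
Weighted avg = 1341/39
= 34.38


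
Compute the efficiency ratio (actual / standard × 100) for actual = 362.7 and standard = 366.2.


Efficiency = (actual / standard) × 100
= (362.7 / 366.2) × 100
= 99.0%


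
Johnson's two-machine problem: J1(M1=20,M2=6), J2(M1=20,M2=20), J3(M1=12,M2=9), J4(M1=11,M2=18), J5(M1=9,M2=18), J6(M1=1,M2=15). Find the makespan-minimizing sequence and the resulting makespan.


Johnson's rule:
Group 1 (M1≤M2, sort by M1): ['J6', 'J5', 'J4', 'J2']
Group 2 (M1>M2, sort desc M2): ['J3', 'J1']
Sequence: J6 → J5 → J4 → J2 → J3 → J1
Makespan calculation:
  J6: M1 done=1, M2 done=16
  J5: M1 done=10, M2 done=34
  J4: M1 done=21, M2 done=52
  J2: M1 done=41, M2 done=72
  J3: M1 done=53, M2 done=81
  J1: M1 done=73, M2 done=87
= Sequence: J6 → J5 → J4 → J2 → J3 → J1, Makespan: 87


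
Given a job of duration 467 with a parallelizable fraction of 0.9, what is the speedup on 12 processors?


Amdahl's law: T_p = T × ((1-p) + p/N)
= 467 × ((1-0.9) + 0.9/12)
= 467 × (0.10 + 0.0750)
= 467 × 0.1750
= 81.72
Speedup = 467/81.72
= 5.71×


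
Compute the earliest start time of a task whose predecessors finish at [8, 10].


ES = max of all predecessor completion times
Predecessors: [8, 10]
ES = max(8, 10)
= 10


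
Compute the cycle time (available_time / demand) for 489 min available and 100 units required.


Cycle time = available time / demand
= 489 / 100
= 4.89 min/unit


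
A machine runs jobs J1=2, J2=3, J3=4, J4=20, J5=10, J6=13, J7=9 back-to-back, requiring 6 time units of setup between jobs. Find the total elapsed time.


Makespan = Σ processing + (n-1) × setup
= (2 + 3 + 4 + 20 + 10 + 13 + 9) + (7-1)×6
= 61 + 36
= 97 time units


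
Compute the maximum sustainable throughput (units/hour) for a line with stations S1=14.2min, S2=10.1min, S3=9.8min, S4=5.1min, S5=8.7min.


Bottleneck = longest station time
Station times: [14.2, 10.1, 9.8, 5.1, 8.7]
Max = 14.2 min
Rate = 60 / 14.2
= 4.23 units/hour (bottleneck: 14.2min)


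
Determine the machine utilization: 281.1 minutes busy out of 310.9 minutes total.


Utilization = busy / total × 100
= 281.1 / 310.9 × 100
= 90.4%


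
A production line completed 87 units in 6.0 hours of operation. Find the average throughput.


Throughput = units / time
= 87 / 6.0
= 14.5 units/hour


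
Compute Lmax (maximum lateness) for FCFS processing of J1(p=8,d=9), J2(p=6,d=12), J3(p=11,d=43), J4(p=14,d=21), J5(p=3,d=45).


Lateness per job (L = C - d):
  J1: C=8, d=9, L=-1
  J2: C=14, d=12, L=2
  J3: C=25, d=43, L=-18
  J4: C=39, d=21, L=18
  J5: C=42, d=45, L=-3
Lmax = max(-1, 2, -18, 18, -3)
= 18


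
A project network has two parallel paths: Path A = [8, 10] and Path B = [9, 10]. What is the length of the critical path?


Path A: 8 + 10 = 18
Path B: 9 + 10 = 19
Critical path = longest = max(18, 19)
= 19 (Path B)


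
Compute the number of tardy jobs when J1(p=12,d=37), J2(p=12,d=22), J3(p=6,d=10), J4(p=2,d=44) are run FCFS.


Completion vs due date:
  J1: C=12, d=37 → on time
  J2: C=24, d=22 → TARDY
  J3: C=30, d=10 → TARDY
  J4: C=32, d=44 → on time
Tardy jobs: J2, J3
Count = 2


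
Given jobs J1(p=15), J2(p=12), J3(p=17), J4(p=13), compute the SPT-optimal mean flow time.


SPT order: J2 → J4 → J1 → J3
Completion times:
  J2: C=12
  J4: C=25
  J1: C=40
  J3: C=57
Sum = 134, n = 4
Mean flow = 134/4
= 33.50


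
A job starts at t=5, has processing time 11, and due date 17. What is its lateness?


Completion = 5 + 11 = 16
Lateness = C - d = 16 - 17
= -1


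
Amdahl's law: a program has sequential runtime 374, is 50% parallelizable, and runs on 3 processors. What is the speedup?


Amdahl's law: T_p = T × ((1-p) + p/N)
= 374 × ((1-0.5) + 0.5/3)
= 374 × (0.50 + 0.1667)
= 374 × 0.6667
= 249.33
Speedup = 374/249.33
= 1.50×


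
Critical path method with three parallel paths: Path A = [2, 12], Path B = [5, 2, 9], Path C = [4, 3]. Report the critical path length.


Path A: 2 + 12 = 14
Path B: 5 + 2 + 9 = 16
Path C: 4 + 3 = 7
Critical path = longest = max(14, 16, 7)
= 16 (Path B)


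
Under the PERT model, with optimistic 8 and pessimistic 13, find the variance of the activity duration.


σ² = ((p - o) / 6)² = (p - o)² / 36
= (13 - 8)² / 36
= 5² / 36
= 25 / 36
= 0.6944


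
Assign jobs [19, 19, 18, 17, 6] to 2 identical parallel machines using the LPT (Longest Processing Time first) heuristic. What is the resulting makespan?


Jobs (LPT sorted): [19, 19, 18, 17, 6]
Machines: 2
  J=19 → Machine 1 (load: 0+19=19)
  J=19 → Machine 2 (load: 0+19=19)
  J=18 → Machine 1 (load: 19+18=37)
  J=17 → Machine 2 (load: 19+17=36)
  J=6 → Machine 2 (load: 36+6=42)
Machine loads: [37, 42]
Makespan = max = 42 time units


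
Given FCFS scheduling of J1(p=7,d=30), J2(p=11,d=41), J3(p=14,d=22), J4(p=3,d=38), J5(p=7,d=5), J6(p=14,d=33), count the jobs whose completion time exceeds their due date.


Completion vs due date:
  J1: C=7, d=30 → on time
  J2: C=18, d=41 → on time
  J3: C=32, d=22 → TARDY
  J4: C=35, d=38 → on time
  J5: C=42, d=5 → TARDY
  J6: C=56, d=33 → TARDY
Tardy jobs: J3, J5, J6
Count = 3


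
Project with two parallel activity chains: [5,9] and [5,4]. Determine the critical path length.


Path A: 5 + 9 = 14
Path B: 5 + 4 = 9
Critical path = longest = max(14, 9)
= 14 (Path A)


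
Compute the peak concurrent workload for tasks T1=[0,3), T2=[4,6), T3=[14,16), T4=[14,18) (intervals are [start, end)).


Check each time point for overlaps:
  t=14: 2 tasks active (T3, T4)
Max concurrent = 2


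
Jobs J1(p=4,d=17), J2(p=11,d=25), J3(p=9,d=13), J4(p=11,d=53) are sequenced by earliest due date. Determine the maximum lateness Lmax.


EDD order: J3 → J1 → J2 → J4
Completion and lateness:
  J3: C=9, d=13, L=9-13=-4
  J1: C=13, d=17, L=13-17=-4
  J2: C=24, d=25, L=24-25=-1
  J4: C=35, d=53, L=35-53=-18
Lmax = max(-4, -4, -1, -18)
= -1


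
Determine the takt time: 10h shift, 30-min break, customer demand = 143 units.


Available = 10×60 - 30 = 570 min
Takt time = 570 / 143
= 3.99 min/unit


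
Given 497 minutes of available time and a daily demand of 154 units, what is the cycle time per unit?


Cycle time = available time / demand
= 497 / 154
= 3.23 min/unit


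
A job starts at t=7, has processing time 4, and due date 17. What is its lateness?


Completion = 7 + 4 = 11
Lateness = C - d = 11 - 17
= -6


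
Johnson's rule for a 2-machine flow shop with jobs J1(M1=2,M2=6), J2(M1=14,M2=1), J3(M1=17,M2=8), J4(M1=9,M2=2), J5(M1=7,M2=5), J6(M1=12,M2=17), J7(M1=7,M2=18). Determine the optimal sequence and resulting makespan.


Johnson's rule:
Group 1 (M1≤M2, sort by M1): ['J1', 'J7', 'J6']
Group 2 (M1>M2, sort desc M2): ['J3', 'J5', 'J4', 'J2']
Sequence: J1 → J7 → J6 → J3 → J5 → J4 → J2
Makespan calculation:
  J1: M1 done=2, M2 done=8
  J7: M1 done=9, M2 done=27
  J6: M1 done=21, M2 done=44
  J3: M1 done=38, M2 done=52
  J5: M1 done=45, M2 done=57
  J4: M1 done=54, M2 done=59
  J2: M1 done=68, M2 done=69
= Sequence: J1 → J7 → J6 → J3 → J5 → J4 → J2, Makespan: 69


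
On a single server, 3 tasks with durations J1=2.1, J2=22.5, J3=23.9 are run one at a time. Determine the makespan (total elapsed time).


Sequential makespan: sum all processing times
= 2.1 + 22.5 + 23.9
= 48.5 time units


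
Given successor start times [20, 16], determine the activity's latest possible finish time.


LF = min of all successor start times
Successors start at: [20, 16]
LF = min(20, 16)
= 16


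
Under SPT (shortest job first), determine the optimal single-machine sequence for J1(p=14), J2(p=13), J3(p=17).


SPT: sort by shortest processing time
  J2: p=13
  J1: p=14
  J3: p=17
Order: J2 → J1 → J3


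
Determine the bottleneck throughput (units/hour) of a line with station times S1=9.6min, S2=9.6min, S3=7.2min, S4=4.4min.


Bottleneck = longest station time
Station times: [9.6, 9.6, 7.2, 4.4]
Max = 9.6 min
Rate = 60 / 9.6
= 6.25 units/hour (bottleneck: 9.6min)


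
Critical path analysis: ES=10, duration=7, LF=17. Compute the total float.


EF = ES + duration = 10 + 7 = 17
LS = LF - duration = 17 - 7 = 10
Total Float = LF - EF = 17 - 17
(or LS - ES = 10 - 10)
= 0


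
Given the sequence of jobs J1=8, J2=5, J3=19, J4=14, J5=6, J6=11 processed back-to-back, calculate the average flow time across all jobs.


Completion times:
  J1: completes at 8
  J2: completes at 13
  J3: completes at 32
  J4: completes at 46
  J5: completes at 52
  J6: completes at 63
Sum = 214
Average = 214/6
= 35.67


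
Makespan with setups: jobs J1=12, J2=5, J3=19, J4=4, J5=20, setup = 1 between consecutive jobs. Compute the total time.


Makespan = Σ processing + (n-1) × setup
= (12 + 5 + 19 + 4 + 20) + (5-1)×1
= 60 + 4
= 64 time units


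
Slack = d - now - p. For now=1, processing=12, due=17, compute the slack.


Slack = due - current_time - processing
= 17 - 1 - 12
= 4


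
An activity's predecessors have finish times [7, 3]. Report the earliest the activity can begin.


ES = max of all predecessor completion times
Predecessors: [7, 3]
ES = max(7, 3)
= 7


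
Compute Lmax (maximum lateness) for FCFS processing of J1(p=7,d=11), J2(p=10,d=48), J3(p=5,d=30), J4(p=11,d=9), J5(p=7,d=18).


Lateness per job (L = C - d):
  J1: C=7, d=11, L=-4
  J2: C=17, d=48, L=-31
  J3: C=22, d=30, L=-8
  J4: C=33, d=9, L=24
  J5: C=40, d=18, L=22
Lmax = max(-4, -31, -8, 24, 22)
= 24


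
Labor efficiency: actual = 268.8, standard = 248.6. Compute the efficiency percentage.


Efficiency = (actual / standard) × 100
= (268.8 / 248.6) × 100
= 108.1%


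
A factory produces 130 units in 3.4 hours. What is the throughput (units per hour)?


Throughput = units / time
= 130 / 3.4
= 38.2 units/hour


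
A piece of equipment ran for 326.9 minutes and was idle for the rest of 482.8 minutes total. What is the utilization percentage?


Utilization = busy / total × 100
= 326.9 / 482.8 × 100
= 67.7%


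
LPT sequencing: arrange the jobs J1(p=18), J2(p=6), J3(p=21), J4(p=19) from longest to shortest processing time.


LPT: sort by longest processing time first
  J3: p=21
  J4: p=19
  J1: p=18
  J2: p=6
Order: J3 → J4 → J1 → J2


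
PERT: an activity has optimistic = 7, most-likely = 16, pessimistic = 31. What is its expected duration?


te = (o + 4m + p) / 6
= (7 + 4×16 + 31) / 6
= (7 + 64 + 31) / 6
= 102 / 6
= 17.00


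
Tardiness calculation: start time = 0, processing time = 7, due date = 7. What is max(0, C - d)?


Completion = start + processing = 0 + 7 = 7
Tardiness = max(0, C - d) = max(0, 7 - 7)
= max(0, 0)
= 0


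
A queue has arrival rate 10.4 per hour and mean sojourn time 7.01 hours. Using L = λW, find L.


Little's law: L = λ × W
= 10.4 × 7.01
= 72.90


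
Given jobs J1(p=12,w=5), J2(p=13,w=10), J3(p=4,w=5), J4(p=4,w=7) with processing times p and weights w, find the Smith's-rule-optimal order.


WSPT (Smith's rule): sort by p/w ascending
  J4: p/w = 4/7 = 0.571
  J3: p/w = 4/5 = 0.800
  J2: p/w = 13/10 = 1.300
  J1: p/w = 12/5 = 2.400
Order: J4 → J3 → J2 → J1


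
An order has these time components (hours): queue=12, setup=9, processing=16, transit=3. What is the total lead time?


Lead time = queue + setup + processing + transit
= 12 + 9 + 16 + 3
= 40 hours


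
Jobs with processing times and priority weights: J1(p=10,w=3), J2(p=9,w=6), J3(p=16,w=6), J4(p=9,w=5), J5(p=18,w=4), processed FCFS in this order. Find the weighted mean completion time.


Completion times:
  J1: C=10, w×C=3×10=30
  J2: C=19, w×C=6×19=114
  J3: C=35, w×C=6×35=210
  J4: C=44, w×C=5×44=220
  J5: C=62, w×C=4×62=248
Sum w×C = 822
Sum w = 24
Weighted avg = 822/24
= 34.25


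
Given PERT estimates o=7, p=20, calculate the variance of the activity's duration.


σ² = ((p - o) / 6)² = (p - o)² / 36
= (20 - 7)² / 36
= 13² / 36
= 169 / 36
= 4.6944


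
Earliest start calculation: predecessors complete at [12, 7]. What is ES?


ES = max of all predecessor completion times
Predecessors: [12, 7]
ES = max(12, 7)
= 12


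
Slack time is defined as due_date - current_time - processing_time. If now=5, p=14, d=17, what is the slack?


Slack = due - current_time - processing
= 17 - 5 - 14
= -2


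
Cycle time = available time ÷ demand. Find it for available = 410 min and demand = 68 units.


Cycle time = available time / demand
= 410 / 68
= 6.03 min/unit


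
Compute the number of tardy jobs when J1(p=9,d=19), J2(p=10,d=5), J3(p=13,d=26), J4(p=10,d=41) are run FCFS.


Completion vs due date:
  J1: C=9, d=19 → on time
  J2: C=19, d=5 → TARDY
  J3: C=32, d=26 → TARDY
  J4: C=42, d=41 → TARDY
Tardy jobs: J2, J3, J4
Count = 3


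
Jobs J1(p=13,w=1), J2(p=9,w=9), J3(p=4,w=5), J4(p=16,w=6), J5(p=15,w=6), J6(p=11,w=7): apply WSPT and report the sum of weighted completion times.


WSPT order (by p/w): J3 → J2 → J6 → J5 → J4 → J1
  J3: C=4, w·C=5×4=20
  J2: C=13, w·C=9×13=117
  J6: C=24, w·C=7×24=168
  J5: C=39, w·C=6×39=234
  J4: C=55, w·C=6×55=330
  J1: C=68, w·C=1×68=68
Σ w·C = 937
= 937


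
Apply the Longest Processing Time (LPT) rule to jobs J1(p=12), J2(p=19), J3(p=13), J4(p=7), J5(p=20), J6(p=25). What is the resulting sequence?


LPT: sort by longest processing time first
  J6: p=25
  J5: p=20
  J2: p=19
  J3: p=13
  J1: p=12
  J4: p=7
Order: J6 → J5 → J2 → J3 → J1 → J4


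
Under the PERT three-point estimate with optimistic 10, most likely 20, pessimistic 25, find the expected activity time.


te = (o + 4m + p) / 6
= (10 + 4×20 + 25) / 6
= (10 + 80 + 25) / 6
= 115 / 6
= 19.17


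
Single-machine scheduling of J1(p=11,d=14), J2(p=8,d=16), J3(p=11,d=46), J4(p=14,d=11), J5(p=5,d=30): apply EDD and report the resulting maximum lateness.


EDD order: J4 → J1 → J2 → J5 → J3
Completion and lateness:
  J4: C=14, d=11, L=14-11=3
  J1: C=25, d=14, L=25-14=11
  J2: C=33, d=16, L=33-16=17
  J5: C=38, d=30, L=38-30=8
  J3: C=49, d=46, L=49-46=3
Lmax = max(3, 11, 17, 8, 3)
= 17


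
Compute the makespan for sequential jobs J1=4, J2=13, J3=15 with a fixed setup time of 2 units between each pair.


Makespan = Σ processing + (n-1) × setup
= (4 + 13 + 15) + (3-1)×2
= 32 + 4
= 36 time units


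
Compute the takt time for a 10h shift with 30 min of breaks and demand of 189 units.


Available = 10×60 - 30 = 570 min
Takt time = 570 / 189
= 3.02 min/unit


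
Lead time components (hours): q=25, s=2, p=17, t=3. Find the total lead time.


Lead time = queue + setup + processing + transit
= 25 + 2 + 17 + 3
= 47 hours


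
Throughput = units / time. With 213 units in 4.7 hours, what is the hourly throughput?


Throughput = units / time
= 213 / 4.7
= 45.3 units/hour


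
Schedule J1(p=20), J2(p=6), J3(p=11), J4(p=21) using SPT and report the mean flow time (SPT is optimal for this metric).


SPT order: J2 → J3 → J1 → J4
Completion times:
  J2: C=6
  J3: C=17
  J1: C=37
  J4: C=58
Sum = 118, n = 4
Mean flow = 118/4
= 29.50


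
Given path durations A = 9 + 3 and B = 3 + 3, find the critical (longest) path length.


Path A: 9 + 3 = 12
Path B: 3 + 3 = 6
Critical path = longest = max(12, 6)
= 12 (Path A)


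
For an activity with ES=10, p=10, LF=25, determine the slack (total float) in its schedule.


EF = ES + duration = 10 + 10 = 20
LS = LF - duration = 25 - 10 = 15
Total Float = LF - EF = 25 - 20
(or LS - ES = 15 - 10)
= 5


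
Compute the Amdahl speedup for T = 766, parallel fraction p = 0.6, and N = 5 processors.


Amdahl's law: T_p = T × ((1-p) + p/N)
= 766 × ((1-0.6) + 0.6/5)
= 766 × (0.40 + 0.1200)
= 766 × 0.5200
= 398.32
Speedup = 766/398.32
= 1.92×


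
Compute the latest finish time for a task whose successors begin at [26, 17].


LF = min of all successor start times
Successors start at: [26, 17]
LF = min(26, 17)
= 17


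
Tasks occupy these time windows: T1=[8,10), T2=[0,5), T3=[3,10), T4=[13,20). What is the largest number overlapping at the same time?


Check each time point for overlaps:
  t=3: 2 tasks active (T2, T3)
Max concurrent = 2


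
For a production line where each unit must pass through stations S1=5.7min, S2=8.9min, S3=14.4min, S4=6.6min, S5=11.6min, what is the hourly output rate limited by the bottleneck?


Bottleneck = longest station time
Station times: [5.7, 8.9, 14.4, 6.6, 11.6]
Max = 14.4 min
Rate = 60 / 14.4
= 4.17 units/hour (bottleneck: 14.4min)


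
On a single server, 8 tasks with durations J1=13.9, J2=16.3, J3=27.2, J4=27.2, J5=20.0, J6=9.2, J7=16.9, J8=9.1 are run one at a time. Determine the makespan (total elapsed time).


Sequential makespan: sum all processing times
= 13.9 + 16.3 + 27.2 + 27.2 + 20.0 + 9.2 + 16.9 + 9.1
= 139.8 time units


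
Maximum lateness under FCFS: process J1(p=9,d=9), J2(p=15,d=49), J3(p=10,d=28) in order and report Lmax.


Lateness per job (L = C - d):
  J1: C=9, d=9, L=0
  J2: C=24, d=49, L=-25
  J3: C=34, d=28, L=6
Lmax = max(0, -25, 6)
= 6


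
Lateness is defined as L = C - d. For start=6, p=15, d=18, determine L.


Completion = 6 + 15 = 21
Lateness = C - d = 21 - 18
= 3


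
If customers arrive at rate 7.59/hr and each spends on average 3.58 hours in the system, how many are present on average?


Little's law: L = λ × W
= 7.59 × 3.58
= 27.17


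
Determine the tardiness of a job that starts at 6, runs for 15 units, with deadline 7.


Completion = start + processing = 6 + 15 = 21
Tardiness = max(0, C - d) = max(0, 21 - 7)
= max(0, 14)
= 14


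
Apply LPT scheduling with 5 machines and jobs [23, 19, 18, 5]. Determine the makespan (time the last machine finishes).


Jobs (LPT sorted): [23, 19, 18, 5]
Machines: 5
  J=23 → Machine 1 (load: 0+23=23)
  J=19 → Machine 2 (load: 0+19=19)
  J=18 → Machine 3 (load: 0+18=18)
  J=5 → Machine 4 (load: 0+5=5)
Machine loads: [23, 19, 18, 5, 0]
Makespan = max = 23 time units


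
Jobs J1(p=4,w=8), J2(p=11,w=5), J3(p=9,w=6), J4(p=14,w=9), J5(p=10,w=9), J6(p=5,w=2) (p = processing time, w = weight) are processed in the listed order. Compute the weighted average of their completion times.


Completion times:
  J1: C=4, w×C=8×4=32
  J2: C=15, w×C=5×15=75
  J3: C=24, w×C=6×24=144
  J4: C=38, w×C=9×38=342
  J5: C=48, w×C=9×48=432
  J6: C=53, w×C=2×53=106
Sum w×C = 1131
Sum w = 39
Weighted avg = 1131/39
= 29.00


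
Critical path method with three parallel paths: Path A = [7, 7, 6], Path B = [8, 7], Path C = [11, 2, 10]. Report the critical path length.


Path A: 7 + 7 + 6 = 20
Path B: 8 + 7 = 15
Path C: 11 + 2 + 10 = 23
Critical path = longest = max(20, 15, 23)
= 23 (Path C)


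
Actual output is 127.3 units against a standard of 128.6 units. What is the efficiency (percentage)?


Efficiency = (actual / standard) × 100
= (127.3 / 128.6) × 100
= 99.0%


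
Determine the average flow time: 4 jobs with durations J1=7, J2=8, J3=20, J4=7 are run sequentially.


Completion times:
  J1: completes at 7
  J2: completes at 15
  J3: completes at 35
  J4: completes at 42
Sum = 99
Average = 99/4
= 24.75


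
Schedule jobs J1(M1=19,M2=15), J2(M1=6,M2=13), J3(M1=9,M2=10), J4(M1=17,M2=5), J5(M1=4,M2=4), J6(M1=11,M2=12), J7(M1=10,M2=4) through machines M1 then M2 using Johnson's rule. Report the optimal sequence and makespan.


Johnson's rule:
Group 1 (M1≤M2, sort by M1): ['J5', 'J2', 'J3', 'J6']
Group 2 (M1>M2, sort desc M2): ['J1', 'J4', 'J7']
Sequence: J5 → J2 → J3 → J6 → J1 → J4 → J7
Makespan calculation:
  J5: M1 done=4, M2 done=8
  J2: M1 done=10, M2 done=23
  J3: M1 done=19, M2 done=33
  J6: M1 done=30, M2 done=45
  J1: M1 done=49, M2 done=64
  J4: M1 done=66, M2 done=71
  J7: M1 done=76, M2 done=80
= Sequence: J5 → J2 → J3 → J6 → J1 → J4 → J7, Makespan: 80


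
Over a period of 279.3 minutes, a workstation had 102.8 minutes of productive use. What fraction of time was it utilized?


Utilization = busy / total × 100
= 102.8 / 279.3 × 100
= 36.8%


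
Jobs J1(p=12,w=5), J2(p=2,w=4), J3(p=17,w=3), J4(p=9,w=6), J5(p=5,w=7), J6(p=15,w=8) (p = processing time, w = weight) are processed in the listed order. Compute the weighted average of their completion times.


Completion times:
  J1: C=12, w×C=5×12=60
  J2: C=14, w×C=4×14=56
  J3: C=31, w×C=3×31=93
  J4: C=40, w×C=6×40=240
  J5: C=45, w×C=7×45=315
  J6: C=60, w×C=8×60=480
Sum w×C = 1244
Sum w = 33
Weighted avg = 1244/33
= 37.70


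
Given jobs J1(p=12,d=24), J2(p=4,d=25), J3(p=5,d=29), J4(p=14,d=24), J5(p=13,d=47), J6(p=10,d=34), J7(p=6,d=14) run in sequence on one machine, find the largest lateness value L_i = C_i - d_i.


Lateness per job (L = C - d):
  J1: C=12, d=24, L=-12
  J2: C=16, d=25, L=-9
  J3: C=21, d=29, L=-8
  J4: C=35, d=24, L=11
  J5: C=48, d=47, L=1
  J6: C=58, d=34, L=24
  J7: C=64, d=14, L=50
Lmax = max(-12, -9, -8, 11, 1, 24, 50)
= 50


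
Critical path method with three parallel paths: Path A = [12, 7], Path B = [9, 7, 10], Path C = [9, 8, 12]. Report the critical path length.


Path A: 12 + 7 = 19
Path B: 9 + 7 + 10 = 26
Path C: 9 + 8 + 12 = 29
Critical path = longest = max(19, 26, 29)
= 29 (Path C)


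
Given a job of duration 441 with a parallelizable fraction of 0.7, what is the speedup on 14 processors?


Amdahl's law: T_p = T × ((1-p) + p/N)
= 441 × ((1-0.7) + 0.7/14)
= 441 × (0.30 + 0.0500)
= 441 × 0.3500
= 154.35
Speedup = 441/154.35
= 2.86×


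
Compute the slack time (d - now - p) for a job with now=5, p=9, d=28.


Slack = due - current_time - processing
= 28 - 5 - 9
= 14


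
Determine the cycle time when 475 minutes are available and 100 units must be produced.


Cycle time = available time / demand
= 475 / 100
= 4.75 min/unit


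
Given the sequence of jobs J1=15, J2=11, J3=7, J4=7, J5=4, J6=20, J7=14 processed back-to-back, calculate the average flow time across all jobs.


Completion times:
  J1: completes at 15
  J2: completes at 26
  J3: completes at 33
  J4: completes at 40
  J5: completes at 44
  J6: completes at 64
  J7: completes at 78
Sum = 300
Average = 300/7
= 42.86


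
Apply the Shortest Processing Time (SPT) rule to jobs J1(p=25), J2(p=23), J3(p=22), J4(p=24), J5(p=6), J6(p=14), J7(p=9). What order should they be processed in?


SPT: sort by shortest processing time
  J5: p=6
  J7: p=9
  J6: p=14
  J3: p=22
  J2: p=23
  J4: p=24
  J1: p=25
Order: J5 → J7 → J6 → J3 → J2 → J4 → J1


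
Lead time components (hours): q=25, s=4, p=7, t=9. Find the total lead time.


Lead time = queue + setup + processing + transit
= 25 + 4 + 7 + 9
= 45 hours


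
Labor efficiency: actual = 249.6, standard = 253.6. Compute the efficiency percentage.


Efficiency = (actual / standard) × 100
= (249.6 / 253.6) × 100
= 98.4%


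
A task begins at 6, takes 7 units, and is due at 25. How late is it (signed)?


Completion = 6 + 7 = 13
Lateness = C - d = 13 - 25
= -12


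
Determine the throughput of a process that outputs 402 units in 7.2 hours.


Throughput = units / time
= 402 / 7.2
= 55.8 units/hour


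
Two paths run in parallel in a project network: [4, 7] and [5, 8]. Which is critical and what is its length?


Path A: 4 + 7 = 11
Path B: 5 + 8 = 13
Critical path = longest = max(11, 13)
= 13 (Path B)


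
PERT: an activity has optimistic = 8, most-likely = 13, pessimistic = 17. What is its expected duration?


te = (o + 4m + p) / 6
= (8 + 4×13 + 17) / 6
= (8 + 52 + 17) / 6
= 77 / 6
= 12.83


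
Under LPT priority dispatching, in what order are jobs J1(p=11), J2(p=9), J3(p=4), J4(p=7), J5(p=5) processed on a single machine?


LPT: sort by longest processing time first
  J1: p=11
  J2: p=9
  J4: p=7
  J5: p=5
  J3: p=4
Order: J1 → J2 → J4 → J5 → J3


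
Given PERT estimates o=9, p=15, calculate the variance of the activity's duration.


σ² = ((p - o) / 6)² = (p - o)² / 36
= (15 - 9)² / 36
= 6² / 36
= 36 / 36
= 1.0000


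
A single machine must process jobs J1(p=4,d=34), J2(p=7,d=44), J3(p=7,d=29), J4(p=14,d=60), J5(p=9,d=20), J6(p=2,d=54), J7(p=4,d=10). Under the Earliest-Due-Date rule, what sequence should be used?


EDD: sort by earliest due date
  J7: d=10, p=4
  J5: d=20, p=9
  J3: d=29, p=7
  J1: d=34, p=4
  J2: d=44, p=7
  J6: d=54, p=2
  J4: d=60, p=14
Order: J7 → J5 → J3 → J1 → J2 → J6 → J4


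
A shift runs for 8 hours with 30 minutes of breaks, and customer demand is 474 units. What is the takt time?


Available = 8×60 - 30 = 450 min
Takt time = 450 / 474
= 0.95 min/unit


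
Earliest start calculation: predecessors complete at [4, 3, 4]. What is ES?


ES = max of all predecessor completion times
Predecessors: [4, 3, 4]
ES = max(4, 3, 4)
= 4


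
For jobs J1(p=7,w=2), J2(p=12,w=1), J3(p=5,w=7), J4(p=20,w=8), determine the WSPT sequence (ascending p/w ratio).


WSPT (Smith's rule): sort by p/w ascending
  J3: p/w = 5/7 = 0.714
  J4: p/w = 20/8 = 2.500
  J1: p/w = 7/2 = 3.500
  J2: p/w = 12/1 = 12.000
Order: J3 → J4 → J1 → J2


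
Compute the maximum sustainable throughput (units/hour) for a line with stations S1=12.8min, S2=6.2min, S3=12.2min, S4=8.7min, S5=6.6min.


Bottleneck = longest station time
Station times: [12.8, 6.2, 12.2, 8.7, 6.6]
Max = 12.8 min
Rate = 60 / 12.8
= 4.69 units/hour (bottleneck: 12.8min)


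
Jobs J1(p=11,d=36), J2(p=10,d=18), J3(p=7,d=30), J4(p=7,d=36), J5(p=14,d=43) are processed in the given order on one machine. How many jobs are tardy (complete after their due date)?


Completion vs due date:
  J1: C=11, d=36 → on time
  J2: C=21, d=18 → TARDY
  J3: C=28, d=30 → on time
  J4: C=35, d=36 → on time
  J5: C=49, d=43 → TARDY
Tardy jobs: J2, J5
Count = 2


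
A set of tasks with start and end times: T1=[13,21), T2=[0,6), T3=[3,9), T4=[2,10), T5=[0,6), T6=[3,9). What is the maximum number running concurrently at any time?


Check each time point for overlaps:
  t=3: 5 tasks active (T2, T3, T4, T5, T6)
Max concurrent = 5


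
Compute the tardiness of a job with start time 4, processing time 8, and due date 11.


Completion = start + processing = 4 + 8 = 12
Tardiness = max(0, C - d) = max(0, 12 - 11)
= max(0, 1)
= 1


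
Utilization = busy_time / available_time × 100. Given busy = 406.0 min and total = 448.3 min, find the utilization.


Utilization = busy / total × 100
= 406.0 / 448.3 × 100
= 90.6%


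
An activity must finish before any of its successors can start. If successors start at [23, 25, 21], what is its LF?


LF = min of all successor start times
Successors start at: [23, 25, 21]
LF = min(23, 25, 21)
= 21


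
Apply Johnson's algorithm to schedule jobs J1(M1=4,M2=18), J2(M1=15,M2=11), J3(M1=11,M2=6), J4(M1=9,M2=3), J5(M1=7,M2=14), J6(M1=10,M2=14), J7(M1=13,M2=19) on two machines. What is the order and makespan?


Johnson's rule:
Group 1 (M1≤M2, sort by M1): ['J1', 'J5', 'J6', 'J7']
Group 2 (M1>M2, sort desc M2): ['J2', 'J3', 'J4']
Sequence: J1 → J5 → J6 → J7 → J2 → J3 → J4
Makespan calculation:
  J1: M1 done=4, M2 done=22
  J5: M1 done=11, M2 done=36
  J6: M1 done=21, M2 done=50
  J7: M1 done=34, M2 done=69
  J2: M1 done=49, M2 done=80
  J3: M1 done=60, M2 done=86
  J4: M1 done=69, M2 done=89
= Sequence: J1 → J5 → J6 → J7 → J2 → J3 → J4, Makespan: 89
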